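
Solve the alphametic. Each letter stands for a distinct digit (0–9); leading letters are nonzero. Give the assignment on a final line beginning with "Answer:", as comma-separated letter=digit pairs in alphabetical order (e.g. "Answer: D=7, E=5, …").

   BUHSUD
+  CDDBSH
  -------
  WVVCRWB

Step 1. [col 1: D + H ≡ B (mod 10)] column 1 (D + H ≡ B (mod 10), carry-in 0) doesn't pin D yet; pick D=6 and continue. So D=6.
Step 2. [col 1: D + H ≡ B (mod 10)] no forcing yet in column 1 (carry-in 0); H=8 is free and consistent — try it, so H=8.
Step 3. [col 1: D + H ≡ B (mod 10)] column 1 reads D+H+carry(0)=B with D=6, H=8; with digits 6,8 already taken and all letters distinct, the only value for B is 4. So B=4.
Step 4. [col 2: U + S ≡ W (mod 10)] no forcing yet in column 2 (carry-in 1); S=7 is free and consistent — try it. So S=7.
Step 5. [col 2: U + S ≡ W (mod 10)] several values work for U in column 2 (U + S ≡ W (mod 10), carry-in 1); try U=3 ⇒ U=3.
Step 6. [col 2: U + S ≡ W (mod 10)] in column 2 we have U+S≡W with carry-in 1; given U=3, S=7 and digits 3,4,6,7,8 already taken and all letters distinct, that pins W to 1 ⇒ W=1.
Step 7. [col 3: S + B ≡ R (mod 10)] column 3 reads S+B+carry(1)=R with S=7, B=4; with digits 1,3,4,6,7,8 already taken and all letters distinct, the only value for R is 2. So R=2.
Step 8. [col 4: H + D ≡ C (mod 10)] from column 4 (H=8, D=6, carry-in 1, digits 1,2,3,4,6,7,8 already taken and all letters distinct): C must equal 5 ⇒ C=5.
Step 9. [col 5: U + D ≡ V (mod 10)] in column 5 we have U+D≡V with carry-in 1; given U=3, D=6 and digits 1,2,3,4,5,6,7,8 already taken and all letters distinct, that pins V to 0 ⇒ V=0.

Answer: B=4, C=5, D=6, H=8, R=2, S=7, U=3, V=0, W=1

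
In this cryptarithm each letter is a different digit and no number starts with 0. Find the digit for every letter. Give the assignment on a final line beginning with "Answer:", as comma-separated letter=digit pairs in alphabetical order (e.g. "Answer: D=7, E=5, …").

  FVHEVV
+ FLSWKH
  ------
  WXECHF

Step 1. [col 1: V + H ≡ F (mod 10)] no forcing yet in column 1 (carry-in 0); F=2 is free and consistent — try it ⇒ F=2.
Step 2. [col 1: V + H ≡ F (mod 10)] several values work for H in column 1 (V + H ≡ F (mod 10), carry-in 0); try H=7, so H=7.
Step 3. [col 1: V + H ≡ F (mod 10)] in column 1 we have V+H≡F with carry-in 0; given H=7, F=2 and digits 2,7 already taken and all letters distinct, that pins V to 5 ⇒ V=5.
Step 4. [col 2: V + K ≡ H (mod 10)] column 2: given V=5, H=7, carry-in 1, and digits 2,5,7 already taken and all letters distinct, V+K≡H (mod 10) forces K=1 ⇒ K=1.
Step 5. [col 3: E + W ≡ C (mod 10)] column 3 (E + W ≡ C (mod 10), carry-in 0) doesn't pin E yet; pick E=6 and continue ⇒ E=6.
Step 6. [col 3: E + W ≡ C (mod 10)] W=4 is one option consistent with column 3 (E + W ≡ C (mod 10), carry-in 0) — take it. So W=4.
Step 7. [col 3: E + W ≡ C (mod 10)] column 3 reads E+W+carry(0)=C with E=6, W=4; with digits 1,2,4,5,6,7 already taken and all letters distinct, the only value for C is 0 ⇒ C=0.
Step 8. [col 4: H + S ≡ E (mod 10)] from column 4 (H=7, E=6, carry-in 1, digits 0,1,2,4,5,6,7 already taken and all letters distinct): S must equal 8, so S=8.
Step 9. [col 5: V + L ≡ X (mod 10)] column 5 reads V+L+carry(1)=X with V=5; with digits 0,1,2,4,5,6,7,8 already taken and all letters distinct, the only value for L is 3 ⇒ L=3.
Step 10. [col 5: V + L ≡ X (mod 10)] from column 5 (V=5, L=3, carry-in 1, digits 0,1,2,3,4,5,6,7,8 already taken and all letters distinct): X must equal 9, so X=9.

Answer: C=0, E=6, F=2, H=7, K=1, L=3, S=8, V=5, W=4, X=9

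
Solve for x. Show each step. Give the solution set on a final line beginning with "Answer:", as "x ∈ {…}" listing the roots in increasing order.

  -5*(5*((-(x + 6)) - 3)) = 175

Step 1. [-5*(5*((-(x + 6)) - 3)) = 175] -5·(inner) — divide through by -5 ⇒ div: 5*((-(x + 6)) - 3) = -35.
Step 2. [5*((-(x + 6)) - 3) = -35] 5·(inner) — divide through by 5, so div: (-(x + 6)) - 3 = -7.
Step 3. [(-(x + 6)) - 3 = -7] 3 comes off first (add 3), so sub: -(x + 6) = -4.
Step 4. [-(x + 6) = -4] leading − — multiply by −1 ⇒ neg: x + 6 = 4.
Step 5. [x + 6 = 4] subtract 6: x sits inside (… + 6) ⇒ sub: x = -2.

Answer: x ∈ {-2}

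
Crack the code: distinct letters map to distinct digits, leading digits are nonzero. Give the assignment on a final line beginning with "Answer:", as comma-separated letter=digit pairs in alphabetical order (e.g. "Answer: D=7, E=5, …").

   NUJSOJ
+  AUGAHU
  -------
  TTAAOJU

Step 1. [col 1: J + U ≡ U (mod 10)] in column 1 we have J+U≡U with carry-in 0; given nothing yet and all letters distinct, none taken yet, that pins J to 0 ⇒ J=0.
Step 2. [col 1: J + U ≡ U (mod 10)] column 1 (J + U ≡ U (mod 10), carry-in 0) doesn't pin U yet; pick U=9 and continue ⇒ U=9.
Step 3. [col 2: O + H ≡ J (mod 10)] no forcing yet in column 2 (carry-in 0); O=4 is free and consistent — try it ⇒ O=4.
Step 4. [T] the sum has 7 digits but both addends have 6; that extra leading digit T is the final carry, namely 1 ⇒ T=1.
Step 5. [col 2: O + H ≡ J (mod 10)] in column 2 we have O+H≡J with carry-in 0; given O=4, J=0 and digits 0,1,4,9 already taken and all letters distinct, that pins H to 6, so H=6.
Step 6. [col 3: S + A ≡ O (mod 10)] no forcing yet in column 3 (carry-in 1); A=8 is free and consistent — try it, so A=8.
Step 7. [col 3: S + A ≡ O (mod 10)] column 3 reads S+A+carry(1)=O with A=8, O=4; with digits 0,1,4,6,8,9 already taken and all letters distinct, the only value for S is 5 ⇒ S=5.
Step 8. [col 4: J + G ≡ A (mod 10)] from column 4 (J=0, A=8, carry-in 1, digits 0,1,4,5,6,8,9 already taken and all letters distinct): G must equal 7, so G=7.
Step 9. [col 6: N + A ≡ T (mod 10)] from column 6 (A=8, T=1, carry-in 1, digits 0,1,4,5,6,7,8,9 already taken and all letters distinct): N must equal 2. So N=2.

Answer: A=8, G=7, H=6, J=0, N=2, O=4, S=5, T=1, U=9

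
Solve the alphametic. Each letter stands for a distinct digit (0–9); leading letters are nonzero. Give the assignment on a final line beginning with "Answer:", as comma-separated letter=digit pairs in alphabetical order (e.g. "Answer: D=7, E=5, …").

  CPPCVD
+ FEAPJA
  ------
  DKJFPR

Step 1. [col 1: D + A ≡ R (mod 10)] no forcing yet in column 1 (carry-in 0); R=9 is free and consistent — try it. So R=9.
Step 2. [col 1: D + A ≡ R (mod 10)] D=6 is one option consistent with column 1 (D + A ≡ R (mod 10), carry-in 0) — take it ⇒ D=6.
Step 3. [col 1: D + A ≡ R (mod 10)] in column 1 we have D+A≡R with carry-in 0; given D=6, R=9 and digits 6,9 already taken and all letters distinct, that pins A to 3, so A=3.
Step 4. [col 2: V + J ≡ P (mod 10)] P=2 is one option consistent with column 2 (V + J ≡ P (mod 10), carry-in 0) — take it ⇒ P=2.
Step 5. [col 2: V + J ≡ P (mod 10)] no forcing yet in column 2 (carry-in 0); V=7 is free and consistent — try it ⇒ V=7.
Step 6. [col 2: V + J ≡ P (mod 10)] column 2 reads V+J+carry(0)=P with V=7, P=2; with digits 2,3,6,7,9 already taken and all letters distinct, the only value for J is 5, so J=5.
Step 7. [col 3: C + P ≡ F (mod 10)] no forcing yet in column 3 (carry-in 1); F=4 is free and consistent — try it, so F=4.
Step 8. [col 3: C + P ≡ F (mod 10)] column 3: given P=2, F=4, carry-in 1, and digits 2,3,4,5,6,7,9 already taken and all letters distinct, C+P≡F (mod 10) forces C=1 ⇒ C=1.
Step 9. [col 5: P + E ≡ K (mod 10)] from column 5 (P=2, carry-in 0, digits 1,2,3,4,5,6,7,9 already taken and all letters distinct): K must equal 0. So K=0.
Step 10. [col 5: P + E ≡ K (mod 10)] in column 5 we have P+E≡K with carry-in 0; given P=2, K=0 and digits 0,1,2,3,4,5,6,7,9 already taken and all letters distinct, that pins E to 8 ⇒ E=8.

Answer: A=3, C=1, D=6, E=8, F=4, J=5, K=0, P=2, R=9, V=7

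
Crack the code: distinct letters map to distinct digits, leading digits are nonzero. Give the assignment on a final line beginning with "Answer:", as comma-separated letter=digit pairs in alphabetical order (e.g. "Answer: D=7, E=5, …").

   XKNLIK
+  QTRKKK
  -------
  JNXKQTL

Step 1. [col 1: K + K ≡ L (mod 10)] K=8 is one option consistent with column 1 (K + K ≡ L (mod 10), carry-in 0) — take it, so K=8.
Step 2. [J] the sum has 7 digits but both addends have 6; that extra leading digit J is the final carry, namely 1, so J=1.
Step 3. [col 1: K + K ≡ L (mod 10)] column 1 reads K+K+carry(0)=L with K=8; with digits 1,8 already taken and all letters distinct, the only value for L is 6 ⇒ L=6.
Step 4. [col 2: I + K ≡ T (mod 10)] I=0 is one option consistent with column 2 (I + K ≡ T (mod 10), carry-in 1) — take it ⇒ I=0.
Step 5. [col 2: I + K ≡ T (mod 10)] column 2 reads I+K+carry(1)=T with I=0, K=8; with digits 0,1,6,8 already taken and all letters distinct, the only value for T is 9 ⇒ T=9.
Step 6. [col 3: L + K ≡ Q (mod 10)] column 3 reads L+K+carry(0)=Q with L=6, K=8; with digits 0,1,6,8,9 already taken and all letters distinct, the only value for Q is 4, so Q=4.
Step 7. [col 4: N + R ≡ K (mod 10)] N=2 is one option consistent with column 4 (N + R ≡ K (mod 10), carry-in 1) — take it ⇒ N=2.
Step 8. [col 4: N + R ≡ K (mod 10)] column 4: given N=2, K=8, carry-in 1, and digits 0,1,2,4,6,8,9 already taken and all letters distinct, N+R≡K (mod 10) forces R=5 ⇒ R=5.
Step 9. [col 5: K + T ≡ X (mod 10)] column 5: given K=8, T=9, carry-in 0, and digits 0,1,2,4,5,6,8,9 already taken and all letters distinct, K+T≡X (mod 10) forces X=7 ⇒ X=7.

Answer: I=0, J=1, K=8, L=6, N=2, Q=4, R=5, T=9, X=7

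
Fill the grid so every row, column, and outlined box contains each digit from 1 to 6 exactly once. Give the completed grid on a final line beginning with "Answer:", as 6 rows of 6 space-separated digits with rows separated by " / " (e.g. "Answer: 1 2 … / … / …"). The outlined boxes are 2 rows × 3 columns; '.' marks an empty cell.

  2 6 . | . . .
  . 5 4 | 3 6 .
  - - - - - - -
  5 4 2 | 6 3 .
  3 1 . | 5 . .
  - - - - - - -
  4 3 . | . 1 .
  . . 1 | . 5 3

Step 1. [r1c5∈{4}] r1c5 is down to just 4, so r1c5=4.
Step 2. [r2c6∈{1,2}] in row 2, 2 fits only at r2c6 ⇒ r2c6=2.
Step 3. [r4c3∈{6}] r4c3's peers cover all but 6 ⇒ r4c3=6.
Step 4. [r5c4∈{2}] nothing but 2 survives at r5c4. So r5c4=2.
Step 5. [r1c4∈{1}] nothing but 1 survives at r1c4 ⇒ r1c4=1.
Step 6. [r6c2∈{2}] r6c2's peers cover all but 2, so r6c2=2.
Step 7. [r1c3∈{3}] nothing but 3 survives at r1c3, so r1c3=3.
Step 8. [r4c6∈{4}] r4c6's peers cover all but 4 ⇒ r4c6=4.
Step 9. [r4c5∈{2}] r4c5's peers cover all but 2, so r4c5=2.
Step 10. [r6c1∈{6}] nothing but 6 survives at r6c1, so r6c1=6.
Step 11. [r5c3∈{5}] r5c3 has the single candidate 5 ⇒ r5c3=5.
Step 12. [r3c6∈{1}] only 1 remains possible at r3c6 ⇒ r3c6=1.
Step 13. [r6c4∈{4}] nothing but 4 survives at r6c4 ⇒ r6c4=4.
Step 14. [r2c1∈{1}] r2c1 has the single candidate 1 ⇒ r2c1=1.
Step 15. [r1c6∈{5}] r1c6 is down to just 5, so r1c6=5.
Step 16. [r5c6∈{6}] r5c6 has the single candidate 6. So r5c6=6.

Answer: 2 6 3 1 4 5 / 1 5 4 3 6 2 / 5 4 2 6 3 1 / 3 1 6 5 2 4 / 4 3 5 2 1 6 / 6 2 1 4 5 3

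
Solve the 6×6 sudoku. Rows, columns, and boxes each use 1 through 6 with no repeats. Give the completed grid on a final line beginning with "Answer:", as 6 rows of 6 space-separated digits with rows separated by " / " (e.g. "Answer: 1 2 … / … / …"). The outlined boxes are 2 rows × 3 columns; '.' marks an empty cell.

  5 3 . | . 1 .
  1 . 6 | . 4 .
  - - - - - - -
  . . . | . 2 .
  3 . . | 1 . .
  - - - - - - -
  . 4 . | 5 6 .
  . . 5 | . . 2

Step 1. [r3c1∈{4,6}] r3c1 is the only open cell in col 1 admitting 4 ⇒ r3c1=4.
Step 2. [r1c6∈{6}] r1c6 has the single candidate 6 ⇒ r1c6=6.
Step 3. [r4c2∈{2,5,6}] r4c2 is the only open cell in row 4 admitting 6. So r4c2=6.
Step 4. [r5c3∈{1,2,3}] r5c3 is the only open cell in col 3 admitting 3 ⇒ r5c3=3.
Step 5. [r2c6∈{3,5}] row 2 places 5 nowhere but r2c6, so r2c6=5.
Step 6. [r2c4∈{2,3}] r2c4 is the only open cell in row 2 admitting 3, so r2c4=3.
Step 7. [r2c2∈{2}] r2c2's peers cover all but 2, so r2c2=2.
Step 8. [r3c3∈{1}] r3c3's peers cover all but 1, so r3c3=1.
Step 9. [r4c6∈{4}] only 4 remains possible at r4c6. So r4c6=4.
Step 10. [r6c2∈{1}] r6c2 has the single candidate 1. So r6c2=1.
Step 11. [r4c3∈{2}] r4c3's peers cover all but 2 ⇒ r4c3=2.
Step 12. [r1c3∈{4}] only 4 remains possible at r1c3, so r1c3=4.
Step 13. [r1c4∈{2}] r1c4 is down to just 2, so r1c4=2.
Step 14. [r5c1∈{2}] only 2 remains possible at r5c1, so r5c1=2.
Step 15. [r6c5∈{3}] r6c5's peers cover all but 3. So r6c5=3.
Step 16. [r6c1∈{6}] only 6 remains possible at r6c1, so r6c1=6.
Step 17. [r6c4∈{4}] r6c4's peers cover all but 4 ⇒ r6c4=4.
Step 18. [r4c5∈{5}] only 5 remains possible at r4c5. So r4c5=5.
Step 19. [r3c6∈{3}] r3c6 has the single candidate 3, so r3c6=3.
Step 20. [r3c4∈{6}] nothing but 6 survives at r3c4. So r3c4=6.
Step 21. [r3c2∈{5}] nothing but 5 survives at r3c2 ⇒ r3c2=5.
Step 22. [r5c6∈{1}] nothing but 1 survives at r5c6. So r5c6=1.

Answer: 5 3 4 2 1 6 / 1 2 6 3 4 5 / 4 5 1 6 2 3 / 3 6 2 1 5 4 / 2 4 3 5 6 1 / 6 1 5 4 3 2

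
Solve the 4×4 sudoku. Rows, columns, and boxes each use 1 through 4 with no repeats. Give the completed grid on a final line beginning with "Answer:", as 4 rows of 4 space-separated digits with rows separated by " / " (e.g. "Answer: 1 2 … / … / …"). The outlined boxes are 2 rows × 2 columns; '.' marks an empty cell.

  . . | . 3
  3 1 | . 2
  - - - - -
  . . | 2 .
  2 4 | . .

Step 1. [r1c3∈{1,4}] 1 has one home in row 1: r1c3 ⇒ r1c3=1.
Step 2. [r4c4∈{1}] only 1 remains possible at r4c4 ⇒ r4c4=1.
Step 3. [r1c1∈{4}] r1c1 has the single candidate 4 ⇒ r1c1=4.
Step 4. [r3c2∈{3}] r3c2 is down to just 3. So r3c2=3.
Step 5. [r4c3∈{3}] nothing but 3 survives at r4c3, so r4c3=3.
Step 6. [r1c2∈{2}] only 2 remains possible at r1c2, so r1c2=2.
Step 7. [r2c3∈{4}] only 4 remains possible at r2c3. So r2c3=4.
Step 8. [r3c4∈{4}] r3c4 is down to just 4 ⇒ r3c4=4.
Step 9. [r3c1∈{1}] r3c1's peers cover all but 1, so r3c1=1.

Answer: 4 2 1 3 / 3 1 4 2 / 1 3 2 4 / 2 4 3 1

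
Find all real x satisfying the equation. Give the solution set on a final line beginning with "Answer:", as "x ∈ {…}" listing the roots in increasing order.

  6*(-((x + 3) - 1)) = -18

Step 1. [6*(-((x + 3) - 1)) = -18] 6 out front; divide by 6, so div: -((x + 3) - 1) = -3.
Step 2. [-((x + 3) - 1) = -3] LHS negated; negate both sides. So neg: (x + 3) - 1 = 3.
Step 3. [(x + 3) - 1 = 3] peel the -1: add 1 from each side. So sub: x + 3 = 4.
Step 4. [x + 3 = 4] 3 comes off first (subtract 3), so sub: x = 1.

Answer: x ∈ {1}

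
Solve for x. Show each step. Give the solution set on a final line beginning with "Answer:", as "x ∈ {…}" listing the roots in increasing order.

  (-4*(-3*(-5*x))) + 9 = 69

Step 1. [(-4*(-3*(-5*x))) + 9 = 69] +9 is outermost — subtract 9 both sides. So sub: -4*(-3*(-5*x)) = 60.
Step 2. [-4*(-3*(-5*x)) = 60] divide by the outer -4 ⇒ div: -3*(-5*x) = -15.
Step 3. [-3*(-5*x) = -15] -3 out front; divide by -3, so div: -5*x = 5.
Step 4. [-5*x = 5] -5·(inner) — divide through by -5 ⇒ div: x = -1.

Answer: x ∈ {-1}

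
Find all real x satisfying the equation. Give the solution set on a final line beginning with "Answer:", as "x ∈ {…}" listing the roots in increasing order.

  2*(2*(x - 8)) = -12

Step 1. [2*(2*(x - 8)) = -12] leading coefficient 2: divide by 2, so div: 2*(x - 8) = -6.
Step 2. [2*(x - 8) = -6] 2 out front; divide by 2. So div: x - 8 = -3.
Step 3. [x - 8 = -3] peel the -8: add 8 from each side ⇒ sub: x = 5.

Answer: x ∈ {5}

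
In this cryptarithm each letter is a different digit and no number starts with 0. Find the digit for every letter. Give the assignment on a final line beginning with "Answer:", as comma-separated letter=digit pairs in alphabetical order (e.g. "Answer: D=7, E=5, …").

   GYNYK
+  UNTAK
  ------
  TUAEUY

Step 1. [col 1: K + K ≡ Y (mod 10)] K=8 is one option consistent with column 1 (K + K ≡ Y (mod 10), carry-in 0) — take it, so K=8.
Step 2. [col 1: K + K ≡ Y (mod 10)] column 1 reads K+K+carry(0)=Y with K=8; with digits 8 already taken and all letters distinct, the only value for Y is 6. So Y=6.
Step 3. [col 2: Y + A ≡ U (mod 10)] A=0 is one option consistent with column 2 (Y + A ≡ U (mod 10), carry-in 1) — take it, so A=0.
Step 4. [col 2: Y + A ≡ U (mod 10)] column 2: given Y=6, A=0, carry-in 1, and digits 0,6,8 already taken and all letters distinct, Y+A≡U (mod 10) forces U=7 ⇒ U=7.
Step 5. [col 3: N + T ≡ E (mod 10)] no forcing yet in column 3 (carry-in 0); N=4 is free and consistent — try it, so N=4.
Step 6. [col 3: N + T ≡ E (mod 10)] no forcing yet in column 3 (carry-in 0); T=1 is free and consistent — try it ⇒ T=1.
Step 7. [col 3: N + T ≡ E (mod 10)] column 3 reads N+T+carry(0)=E with N=4, T=1; with digits 0,1,4,6,7,8 already taken and all letters distinct, the only value for E is 5. So E=5.
Step 8. [col 5: G + U ≡ U (mod 10)] column 5 reads G+U+carry(1)=U with U=7; with digits 0,1,4,5,6,7,8 already taken and all letters distinct, the only value for G is 9, so G=9.

Answer: A=0, E=5, G=9, K=8, N=4, T=1, U=7, Y=6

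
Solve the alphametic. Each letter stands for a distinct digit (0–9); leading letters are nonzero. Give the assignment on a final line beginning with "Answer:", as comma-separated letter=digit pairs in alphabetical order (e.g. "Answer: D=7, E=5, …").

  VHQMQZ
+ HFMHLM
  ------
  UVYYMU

Step 1. [col 1: Z + M ≡ U (mod 10)] no forcing yet in column 1 (carry-in 0); U=7 is free and consistent — try it ⇒ U=7.
Step 2. [col 1: Z + M ≡ U (mod 10)] Z=9 is one option consistent with column 1 (Z + M ≡ U (mod 10), carry-in 0) — take it ⇒ Z=9.
Step 3. [col 1: Z + M ≡ U (mod 10)] column 1: given Z=9, U=7, carry-in 0, and digits 7,9 already taken and all letters distinct, Z+M≡U (mod 10) forces M=8. So M=8.
Step 4. [col 2: Q + L ≡ M (mod 10)] column 2 (Q + L ≡ M (mod 10), carry-in 1) doesn't pin L yet; pick L=5 and continue ⇒ L=5.
Step 5. [col 2: Q + L ≡ M (mod 10)] from column 2 (L=5, M=8, carry-in 1, digits 5,7,8,9 already taken and all letters distinct): Q must equal 2 ⇒ Q=2.
Step 6. [col 3: M + H ≡ Y (mod 10)] no forcing yet in column 3 (carry-in 0); Y=1 is free and consistent — try it. So Y=1.
Step 7. [col 3: M + H ≡ Y (mod 10)] from column 3 (M=8, Y=1, carry-in 0, digits 1,2,5,7,8,9 already taken and all letters distinct): H must equal 3, so H=3.
Step 8. [col 5: H + F ≡ V (mod 10)] several values work for F in column 5 (H + F ≡ V (mod 10), carry-in 1); try F=0. So F=0.
Step 9. [col 5: H + F ≡ V (mod 10)] column 5 reads H+F+carry(1)=V with H=3, F=0; with digits 0,1,2,3,5,7,8,9 already taken and all letters distinct, the only value for V is 4, so V=4.

Answer: F=0, H=3, L=5, M=8, Q=2, U=7, V=4, Y=1, Z=9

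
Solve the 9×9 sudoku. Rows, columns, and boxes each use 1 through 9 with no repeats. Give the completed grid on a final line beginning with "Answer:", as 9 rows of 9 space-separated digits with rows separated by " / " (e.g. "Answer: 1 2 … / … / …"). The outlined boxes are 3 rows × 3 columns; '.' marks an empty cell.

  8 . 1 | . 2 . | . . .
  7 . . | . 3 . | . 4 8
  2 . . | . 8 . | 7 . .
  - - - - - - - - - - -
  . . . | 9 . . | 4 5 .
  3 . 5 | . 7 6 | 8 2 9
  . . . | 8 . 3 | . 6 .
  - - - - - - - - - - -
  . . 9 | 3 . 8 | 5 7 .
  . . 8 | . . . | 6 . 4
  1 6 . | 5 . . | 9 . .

Step 1. [r4c5∈{1}] r4c5's peers cover all but 1 ⇒ r4c5=1.
Step 2. [r8c4∈{1,2,7}] r8c4 is the only open cell in col 4 admitting 2 ⇒ r8c4=2.
Step 3. [r1c7∈{3}] nothing but 3 survives at r1c7, so r1c7=3.
Step 4. [r8c6∈{1,7,9}] r8c6 is the only open cell in box 8 admitting 1, so r8c6=1.
Step 5. [r8c2∈{3,5,7}] 7 has one home in row 8: r8c2. So r8c2=7.
Step 6. [r9c3∈{2,3,4}] 3 has one home in box 7: r9c3, so r9c3=3.
Step 7. [r7c2∈{2,4}] across box 7, 2 lands solely at r7c2 ⇒ r7c2=2.
Step 8. [r3c8∈{1,9}] col 8 places 1 nowhere but r3c8 ⇒ r3c8=1.
Step 9. [r5c4∈{4}] nothing but 4 survives at r5c4. So r5c4=4.
Step 10. [r3c4∈{6}] r3c4's peers cover all but 6 ⇒ r3c4=6.
Step 11. [r3c3∈{4}] only 4 remains possible at r3c3. So r3c3=4.
Step 12. [r1c6∈{4,5,7,9}] r1c6 is the only open cell in row 1 admitting 4, so r1c6=4.
Step 13. [r6c2∈{1,4,9}] r6c2 is the only open cell in col 2 admitting 4 ⇒ r6c2=4.
Step 14. [r3c9∈{5}] r3c9 has the single candidate 5 ⇒ r3c9=5.
Step 15. [r1c2∈{5,9}] 5 has one home in row 1: r1c2 ⇒ r1c2=5.
Step 16. [r2c2∈{9}] r2c2 has the single candidate 9, so r2c2=9.
Step 17. [r6c3∈{2,7}] across row 6, 2 lands solely at r6c3 ⇒ r6c3=2.
Step 18. [r6c9∈{1,7}] row 6 places 7 nowhere but r6c9. So r6c9=7.
Step 19. [r9c5∈{4}] nothing but 4 survives at r9c5. So r9c5=4.
Step 20. [r4c1∈{6}] r4c1 has the single candidate 6. So r4c1=6.
Step 21. [r4c3∈{7}] r4c3 is down to just 7. So r4c3=7.
Step 22. [r6c7∈{1}] r6c7 has the single candidate 1 ⇒ r6c7=1.
Step 23. [r6c1∈{9}] only 9 remains possible at r6c1, so r6c1=9.
Step 24. [r4c9∈{3}] nothing but 3 survives at r4c9, so r4c9=3.
Step 25. [r2c7∈{2}] r2c7's peers cover all but 2. So r2c7=2.
Step 26. [r2c3∈{6}] nothing but 6 survives at r2c3. So r2c3=6.
Step 27. [r8c1∈{5}] nothing but 5 survives at r8c1, so r8c1=5.
Step 28. [r9c6∈{7}] r9c6's peers cover all but 7 ⇒ r9c6=7.
Step 29. [r4c6∈{2}] r4c6 has the single candidate 2, so r4c6=2.
Step 30. [r2c4∈{1}] r2c4 has the single candidate 1, so r2c4=1.
Step 31. [r8c8∈{3}] r8c8 has the single candidate 3. So r8c8=3.
Step 32. [r9c8∈{8}] only 8 remains possible at r9c8 ⇒ r9c8=8.
Step 33. [r1c9∈{6}] r1c9 is down to just 6, so r1c9=6.
Step 34. [r8c5∈{9}] r8c5 has the single candidate 9 ⇒ r8c5=9.
Step 35. [r5c2∈{1}] nothing but 1 survives at r5c2, so r5c2=1.
Step 36. [r2c6∈{5}] r2c6's peers cover all but 5, so r2c6=5.
Step 37. [r7c5∈{6}] r7c5 is down to just 6. So r7c5=6.
Step 38. [r3c6∈{9}] only 9 remains possible at r3c6. So r3c6=9.
Step 39. [r6c5∈{5}] nothing but 5 survives at r6c5, so r6c5=5.
Step 40. [r4c2∈{8}] r4c2 has the single candidate 8 ⇒ r4c2=8.
Step 41. [r3c2∈{3}] nothing but 3 survives at r3c2 ⇒ r3c2=3.
Step 42. [r7c1∈{4}] only 4 remains possible at r7c1 ⇒ r7c1=4.
Step 43. [r9c9∈{2}] r9c9 is down to just 2 ⇒ r9c9=2.
Step 44. [r7c9∈{1}] r7c9 is down to just 1. So r7c9=1.
Step 45. [r1c8∈{9}] r1c8 has the single candidate 9. So r1c8=9.
Step 46. [r1c4∈{7}] only 7 remains possible at r1c4, so r1c4=7.

Answer: 8 5 1 7 2 4 3 9 6 / 7 9 6 1 3 5 2 4 8 / 2 3 4 6 8 9 7 1 5 / 6 8 7 9 1 2 4 5 3 / 3 1 5 4 7 6 8 2 9 / 9 4 2 8 5 3 1 6 7 / 4 2 9 3 6 8 5 7 1 / 5 7 8 2 9 1 6 3 4 / 1 6 3 5 4 7 9 8 2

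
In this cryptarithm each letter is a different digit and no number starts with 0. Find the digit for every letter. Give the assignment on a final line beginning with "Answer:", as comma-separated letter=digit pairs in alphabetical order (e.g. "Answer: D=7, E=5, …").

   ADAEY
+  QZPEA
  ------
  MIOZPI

Step 1. [col 1: Y + A ≡ I (mod 10)] column 1 (Y + A ≡ I (mod 10), carry-in 0) doesn't pin A yet; pick A=7 and continue, so A=7.
Step 2. [col 1: Y + A ≡ I (mod 10)] I=0 is one option consistent with column 1 (Y + A ≡ I (mod 10), carry-in 0) — take it, so I=0.
Step 3. [col 1: Y + A ≡ I (mod 10)] column 1 reads Y+A+carry(0)=I with A=7, I=0; with digits 0,7 already taken and all letters distinct, the only value for Y is 3. So Y=3.
Step 4. [col 2: E + E ≡ P (mod 10)] column 2 (E + E ≡ P (mod 10), carry-in 1) doesn't pin E yet; pick E=4 and continue, so E=4.
Step 5. [col 2: E + E ≡ P (mod 10)] column 2: given E=4, carry-in 1, and digits 0,3,4,7 already taken and all letters distinct, E+E≡P (mod 10) forces P=9 ⇒ P=9.
Step 6. [M] the sum has 6 digits but both addends have 5; that extra leading digit M is the final carry, namely 1. So M=1.
Step 7. [col 3: A + P ≡ Z (mod 10)] column 3 reads A+P+carry(0)=Z with A=7, P=9; with digits 0,1,3,4,7,9 already taken and all letters distinct, the only value for Z is 6 ⇒ Z=6.
Step 8. [col 4: D + Z ≡ O (mod 10)] column 4 (D + Z ≡ O (mod 10), carry-in 1) doesn't pin D yet; pick D=8 and continue, so D=8.
Step 9. [col 4: D + Z ≡ O (mod 10)] column 4: given D=8, Z=6, carry-in 1, and digits 0,1,3,4,6,7,8,9 already taken and all letters distinct, D+Z≡O (mod 10) forces O=5 ⇒ O=5.
Step 10. [col 5: A + Q ≡ I (mod 10)] column 5: given A=7, I=0, carry-in 1, and digits 0,1,3,4,5,6,7,8,9 already taken and all letters distinct, A+Q≡I (mod 10) forces Q=2, so Q=2.

Answer: A=7, D=8, E=4, I=0, M=1, O=5, P=9, Q=2, Y=3, Z=6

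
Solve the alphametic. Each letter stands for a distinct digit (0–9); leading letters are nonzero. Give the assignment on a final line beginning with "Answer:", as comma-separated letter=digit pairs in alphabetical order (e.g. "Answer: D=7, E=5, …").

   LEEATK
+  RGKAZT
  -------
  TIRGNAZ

Step 1. [col 1: K + T ≡ Z (mod 10)] no forcing yet in column 1 (carry-in 0); Z=4 is free and consistent — try it, so Z=4.
Step 2. [col 1: K + T ≡ Z (mod 10)] no forcing yet in column 1 (carry-in 0); T=1 is free and consistent — try it. So T=1.
Step 3. [col 1: K + T ≡ Z (mod 10)] from column 1 (T=1, Z=4, carry-in 0, digits 1,4 already taken and all letters distinct): K must equal 3. So K=3.
Step 4. [col 2: T + Z ≡ A (mod 10)] in column 2 we have T+Z≡A with carry-in 0; given T=1, Z=4 and digits 1,3,4 already taken and all letters distinct, that pins A to 5. So A=5.
Step 5. [col 3: A + A ≡ N (mod 10)] column 3 reads A+A+carry(0)=N with A=5; with digits 1,3,4,5 already taken and all letters distinct, the only value for N is 0 ⇒ N=0.
Step 6. [col 4: E + K ≡ G (mod 10)] column 4 (E + K ≡ G (mod 10), carry-in 1) doesn't pin G yet; pick G=6 and continue ⇒ G=6.
Step 7. [col 4: E + K ≡ G (mod 10)] in column 4 we have E+K≡G with carry-in 1; given K=3, G=6 and digits 0,1,3,4,5,6 already taken and all letters distinct, that pins E to 2. So E=2.
Step 8. [col 5: E + G ≡ R (mod 10)] column 5 reads E+G+carry(0)=R with E=2, G=6; with digits 0,1,2,3,4,5,6 already taken and all letters distinct, the only value for R is 8. So R=8.
Step 9. [col 6: L + R ≡ I (mod 10)] from column 6 (R=8, carry-in 0, digits 0,1,2,3,4,5,6,8 already taken and all letters distinct): I must equal 7. So I=7.
Step 10. [col 6: L + R ≡ I (mod 10)] in column 6 we have L+R≡I with carry-in 0; given R=8, I=7 and digits 0,1,2,3,4,5,6,7,8 already taken and all letters distinct, that pins L to 9 ⇒ L=9.

Answer: A=5, E=2, G=6, I=7, K=3, L=9, N=0, R=8, T=1, Z=4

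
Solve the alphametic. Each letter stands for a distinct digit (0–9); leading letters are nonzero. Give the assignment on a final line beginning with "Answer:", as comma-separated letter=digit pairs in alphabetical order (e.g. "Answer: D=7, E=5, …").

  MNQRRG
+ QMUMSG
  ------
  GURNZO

Step 1. [col 1: G + G ≡ O (mod 10)] column 1 (G + G ≡ O (mod 10), carry-in 0) doesn't pin G yet; pick G=5 and continue ⇒ G=5.
Step 2. [col 1: G + G ≡ O (mod 10)] in column 1 we have G+G≡O with carry-in 0; given G=5 and digits 5 already taken and all letters distinct, that pins O to 0, so O=0.
Step 3. [col 2: R + S ≡ Z (mod 10)] column 2 (R + S ≡ Z (mod 10), carry-in 1) doesn't pin R yet; pick R=7 and continue, so R=7.
Step 4. [col 2: R + S ≡ Z (mod 10)] no forcing yet in column 2 (carry-in 1); S=8 is free and consistent — try it, so S=8.
Step 5. [col 2: R + S ≡ Z (mod 10)] column 2 reads R+S+carry(1)=Z with R=7, S=8; with digits 0,5,7,8 already taken and all letters distinct, the only value for Z is 6, so Z=6.
Step 6. [col 3: R + M ≡ N (mod 10)] several values work for N in column 3 (R + M ≡ N (mod 10), carry-in 1); try N=1, so N=1.
Step 7. [col 3: R + M ≡ N (mod 10)] in column 3 we have R+M≡N with carry-in 1; given R=7, N=1 and digits 0,1,5,6,7,8 already taken and all letters distinct, that pins M to 3. So M=3.
Step 8. [col 4: Q + U ≡ R (mod 10)] several values work for Q in column 4 (Q + U ≡ R (mod 10), carry-in 1); try Q=2, so Q=2.
Step 9. [col 4: Q + U ≡ R (mod 10)] in column 4 we have Q+U≡R with carry-in 1; given Q=2, R=7 and digits 0,1,2,3,5,6,7,8 already taken and all letters distinct, that pins U to 4 ⇒ U=4.

Answer: G=5, M=3, N=1, O=0, Q=2, R=7, S=8, U=4, Z=6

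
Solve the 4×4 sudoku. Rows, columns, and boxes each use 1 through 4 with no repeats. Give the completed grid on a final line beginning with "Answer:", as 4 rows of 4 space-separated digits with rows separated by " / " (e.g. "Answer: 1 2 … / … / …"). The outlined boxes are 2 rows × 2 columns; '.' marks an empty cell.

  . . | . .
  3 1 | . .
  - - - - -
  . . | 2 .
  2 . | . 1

Step 1. [r2c3∈{4}] only 4 remains possible at r2c3. So r2c3=4.
Step 2. [r4c2∈{3,4}] 4 has one home in row 4: r4c2 ⇒ r4c2=4.
Step 3. [r4c3∈{3}] r4c3 is down to just 3. So r4c3=3.
Step 4. [r1c4∈{2,3}] in row 1, 3 fits only at r1c4 ⇒ r1c4=3.
Step 5. [r3c2∈{3}] r3c2 has the single candidate 3, so r3c2=3.
Step 6. [r2c4∈{2}] only 2 remains possible at r2c4 ⇒ r2c4=2.
Step 7. [r1c3∈{1}] r1c3 has the single candidate 1. So r1c3=1.
Step 8. [r1c1∈{4}] r1c1 has the single candidate 4 ⇒ r1c1=4.
Step 9. [r3c1∈{1}] r3c1 has the single candidate 1 ⇒ r3c1=1.
Step 10. [r1c2∈{2}] r1c2 has the single candidate 2. So r1c2=2.
Step 11. [r3c4∈{4}] only 4 remains possible at r3c4 ⇒ r3c4=4.

Answer: 4 2 1 3 / 3 1 4 2 / 1 3 2 4 / 2 4 3 1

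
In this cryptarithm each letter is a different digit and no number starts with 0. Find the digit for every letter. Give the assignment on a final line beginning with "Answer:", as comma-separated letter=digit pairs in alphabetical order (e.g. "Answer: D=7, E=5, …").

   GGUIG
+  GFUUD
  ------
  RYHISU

Step 1. [R] R is the leading digit of a 6-digit sum of two 5-digit numbers; the final carry is exactly 1 ⇒ R=1.
Step 2. [col 1: G + D ≡ U (mod 10)] no forcing yet in column 1 (carry-in 0); D=9 is free and consistent — try it, so D=9.
Step 3. [col 1: G + D ≡ U (mod 10)] several values work for G in column 1 (G + D ≡ U (mod 10), carry-in 0); try G=7. So G=7.
Step 4. [col 1: G + D ≡ U (mod 10)] column 1 reads G+D+carry(0)=U with G=7, D=9; with digits 1,7,9 already taken and all letters distinct, the only value for U is 6. So U=6.
Step 5. [col 2: I + U ≡ S (mod 10)] S=0 is one option consistent with column 2 (I + U ≡ S (mod 10), carry-in 1) — take it, so S=0.
Step 6. [col 2: I + U ≡ S (mod 10)] column 2 reads I+U+carry(1)=S with U=6, S=0; with digits 0,1,6,7,9 already taken and all letters distinct, the only value for I is 3 ⇒ I=3.
Step 7. [col 4: G + F ≡ H (mod 10)] in column 4 we have G+F≡H with carry-in 1; given G=7 and digits 0,1,3,6,7,9 already taken and all letters distinct, that pins F to 4 ⇒ F=4.
Step 8. [col 4: G + F ≡ H (mod 10)] column 4 reads G+F+carry(1)=H with G=7, F=4; with digits 0,1,3,4,6,7,9 already taken and all letters distinct, the only value for H is 2. So H=2.
Step 9. [col 5: G + G ≡ Y (mod 10)] column 5 reads G+G+carry(1)=Y with G=7; with digits 0,1,2,3,4,6,7,9 already taken and all letters distinct, the only value for Y is 5. So Y=5.

Answer: D=9, F=4, G=7, H=2, I=3, R=1, S=0, U=6, Y=5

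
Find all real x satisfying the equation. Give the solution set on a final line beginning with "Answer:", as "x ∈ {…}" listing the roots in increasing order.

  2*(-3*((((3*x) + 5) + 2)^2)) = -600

Step 1. [2*(-3*((((3*x) + 5) + 2)^2)) = -600] LHS = 2·(…); ÷2 both sides. So div: -3*((((3*x) + 5) + 2)^2) = -300.
Step 2. [-3*((((3*x) + 5) + 2)^2) = -300] -3·(inner) — divide through by -3 ⇒ div: (((3*x) + 5) + 2)^2 = 100.
Step 3. [(((3*x) + 5) + 2)^2 = 100] √ both sides: 100 ≥ 0 gives two branches, so sqrt: ((3*x) + 5) + 2 = 10 or -10.
Step 4. [((3*x) + 5) + 2 = 10 or -10] subtract 2: x sits inside (… + 2), so sub: (3*x) + 5 = 8 or -12.
Step 5. [(3*x) + 5 = 8 or -12] peel the +5: subtract 5 from each side. So sub: 3*x = 3 or -17.
Step 6. [3*x = 3 or -17] divide by the outer 3, so div: x = 1 or -17/3.

Answer: x ∈ {-17/3, 1}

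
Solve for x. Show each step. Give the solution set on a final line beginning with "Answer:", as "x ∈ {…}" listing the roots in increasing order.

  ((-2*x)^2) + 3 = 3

Step 1. [((-2*x)^2) + 3 = 3] subtract 3: x sits inside (… + 3). So sub: (-2*x)^2 = 0.
Step 2. [(-2*x)^2 = 0] √ both sides: 0 ≥ 0 gives two branches, so sqrt: -2*x = 0.
Step 3. [-2*x = 0] -2 out front; divide by -2, so div: x = 0.

Answer: x ∈ {0}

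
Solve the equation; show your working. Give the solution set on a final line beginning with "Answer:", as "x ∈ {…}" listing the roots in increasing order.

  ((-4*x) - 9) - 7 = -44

Step 1. [((-4*x) - 9) - 7 = -44] -7 is outermost — add 7 both sides. So sub: (-4*x) - 9 = -37.
Step 2. [(-4*x) - 9 = -37] peel the -9: add 9 from each side ⇒ sub: -4*x = -28.
Step 3. [-4*x = -28] -4·(inner) — divide through by -4 ⇒ div: x = 7.

Answer: x ∈ {7}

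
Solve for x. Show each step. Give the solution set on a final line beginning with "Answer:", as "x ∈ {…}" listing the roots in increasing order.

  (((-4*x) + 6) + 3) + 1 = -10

Step 1. [(((-4*x) + 6) + 3) + 1 = -10] +1 is outermost — subtract 1 both sides. So sub: ((-4*x) + 6) + 3 = -11.
Step 2. [((-4*x) + 6) + 3 = -11] subtract 3: x sits inside (… + 3). So sub: (-4*x) + 6 = -14.
Step 3. [(-4*x) + 6 = -14] 6 comes off first (subtract 6), so sub: -4*x = -20.
Step 4. [-4*x = -20] leading coefficient -4: divide by -4, so div: x = 5.

Answer: x ∈ {5}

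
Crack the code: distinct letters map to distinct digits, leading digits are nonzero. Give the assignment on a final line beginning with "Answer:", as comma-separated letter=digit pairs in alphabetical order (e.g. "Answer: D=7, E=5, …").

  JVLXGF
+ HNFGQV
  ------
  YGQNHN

Step 1. [col 1: F + V ≡ N (mod 10)] column 1 (F + V ≡ N (mod 10), carry-in 0) doesn't pin F yet; pick F=5 and continue, so F=5.
Step 2. [col 1: F + V ≡ N (mod 10)] N=4 is one option consistent with column 1 (F + V ≡ N (mod 10), carry-in 0) — take it. So N=4.
Step 3. [col 1: F + V ≡ N (mod 10)] column 1 reads F+V+carry(0)=N with F=5, N=4; with digits 4,5 already taken and all letters distinct, the only value for V is 9 ⇒ V=9.
Step 4. [col 2: G + Q ≡ H (mod 10)] Q=7 is one option consistent with column 2 (G + Q ≡ H (mod 10), carry-in 1) — take it ⇒ Q=7.
Step 5. [col 2: G + Q ≡ H (mod 10)] column 2 (G + Q ≡ H (mod 10), carry-in 1) doesn't pin H yet; pick H=1 and continue. So H=1.
Step 6. [col 2: G + Q ≡ H (mod 10)] in column 2 we have G+Q≡H with carry-in 1; given Q=7, H=1 and digits 1,4,5,7,9 already taken and all letters distinct, that pins G to 3 ⇒ G=3.
Step 7. [col 3: X + G ≡ N (mod 10)] column 3 reads X+G+carry(1)=N with G=3, N=4; with digits 1,3,4,5,7,9 already taken and all letters distinct, the only value for X is 0. So X=0.
Step 8. [col 4: L + F ≡ Q (mod 10)] column 4: given F=5, Q=7, carry-in 0, and digits 0,1,3,4,5,7,9 already taken and all letters distinct, L+F≡Q (mod 10) forces L=2. So L=2.
Step 9. [col 6: J + H ≡ Y (mod 10)] column 6 reads J+H+carry(1)=Y with H=1; with digits 0,1,2,3,4,5,7,9 already taken and all letters distinct, the only value for Y is 8. So Y=8.
Step 10. [col 6: J + H ≡ Y (mod 10)] column 6 reads J+H+carry(1)=Y with H=1, Y=8; with digits 0,1,2,3,4,5,7,8,9 already taken and all letters distinct, the only value for J is 6. So J=6.

Answer: F=5, G=3, H=1, J=6, L=2, N=4, Q=7, V=9, X=0, Y=8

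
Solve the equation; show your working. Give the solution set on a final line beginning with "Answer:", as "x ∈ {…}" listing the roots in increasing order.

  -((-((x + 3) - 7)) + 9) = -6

Step 1. [-((-((x + 3) - 7)) + 9) = -6] LHS negated; negate both sides. So neg: (-((x + 3) - 7)) + 9 = 6.
Step 2. [(-((x + 3) - 7)) + 9 = 6] peel the +9: subtract 9 from each side, so sub: -((x + 3) - 7) = -3.
Step 3. [-((x + 3) - 7) = -3] LHS negated; negate both sides. So neg: (x + 3) - 7 = 3.
Step 4. [(x + 3) - 7 = 3] peel the -7: add 7 from each side. So sub: x + 3 = 10.
Step 5. [x + 3 = 10] the outer +3 inverts by subtracting 3 ⇒ sub: x = 7.

Answer: x ∈ {7}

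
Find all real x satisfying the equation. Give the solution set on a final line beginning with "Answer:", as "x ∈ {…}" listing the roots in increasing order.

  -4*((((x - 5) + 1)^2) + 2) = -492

Step 1. [-4*((((x - 5) + 1)^2) + 2) = -492] leading coefficient -4: divide by -4 ⇒ div: (((x - 5) + 1)^2) + 2 = 123.
Step 2. [(((x - 5) + 1)^2) + 2 = 123] 2 comes off first (subtract 2) ⇒ sub: ((x - 5) + 1)^2 = 121.
Step 3. [((x - 5) + 1)^2 = 121] √ both sides: 121 ≥ 0 gives two branches, so sqrt: (x - 5) + 1 = 11 or -11.
Step 4. [(x - 5) + 1 = 11 or -11] the outer +1 inverts by subtracting 1. So sub: x - 5 = 10 or -12.
Step 5. [x - 5 = 10 or -12] -5 is outermost — add 5 both sides. So sub: x = 15 or -7.

Answer: x ∈ {-7, 15}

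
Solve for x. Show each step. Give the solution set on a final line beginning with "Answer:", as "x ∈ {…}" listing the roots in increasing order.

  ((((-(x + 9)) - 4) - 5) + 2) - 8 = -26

Step 1. [((((-(x + 9)) - 4) - 5) + 2) - 8 = -26] -8 is outermost — add 8 both sides, so sub: (((-(x + 9)) - 4) - 5) + 2 = -18.
Step 2. [(((-(x + 9)) - 4) - 5) + 2 = -18] 2 comes off first (subtract 2). So sub: ((-(x + 9)) - 4) - 5 = -20.
Step 3. [((-(x + 9)) - 4) - 5 = -20] the outer -5 inverts by adding 5 ⇒ sub: (-(x + 9)) - 4 = -15.
Step 4. [(-(x + 9)) - 4 = -15] the outer -4 inverts by adding 4, so sub: -(x + 9) = -11.
Step 5. [-(x + 9) = -11] leading − — multiply by −1, so neg: x + 9 = 11.
Step 6. [x + 9 = 11] peel the +9: subtract 9 from each side. So sub: x = 2.

Answer: x ∈ {2}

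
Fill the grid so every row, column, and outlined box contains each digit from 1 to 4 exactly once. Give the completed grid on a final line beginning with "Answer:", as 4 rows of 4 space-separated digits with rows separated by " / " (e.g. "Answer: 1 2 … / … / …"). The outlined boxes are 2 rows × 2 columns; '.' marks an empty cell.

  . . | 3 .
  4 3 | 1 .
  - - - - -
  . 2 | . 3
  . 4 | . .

Step 1. [r4c4∈{1,2}] 1 has one home in col 4: r4c4, so r4c4=1.
Step 2. [r1c1∈{1,2}] r1c1 is the only open cell in col 1 admitting 2 ⇒ r1c1=2.
Step 3. [r4c3∈{2}] r4c3 is down to just 2 ⇒ r4c3=2.
Step 4. [r3c1∈{1}] only 1 remains possible at r3c1 ⇒ r3c1=1.
Step 5. [r1c2∈{1}] nothing but 1 survives at r1c2. So r1c2=1.
Step 6. [r1c4∈{4}] only 4 remains possible at r1c4, so r1c4=4.
Step 7. [r2c4∈{2}] r2c4 is down to just 2, so r2c4=2.
Step 8. [r4c1∈{3}] nothing but 3 survives at r4c1 ⇒ r4c1=3.
Step 9. [r3c3∈{4}] nothing but 4 survives at r3c3, so r3c3=4.

Answer: 2 1 3 4 / 4 3 1 2 / 1 2 4 3 / 3 4 2 1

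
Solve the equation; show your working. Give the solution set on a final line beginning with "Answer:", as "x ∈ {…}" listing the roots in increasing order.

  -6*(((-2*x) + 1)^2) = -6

Step 1. [-6*(((-2*x) + 1)^2) = -6] LHS = -6·(…); ÷-6 both sides. So div: ((-2*x) + 1)^2 = 1.
Step 2. [((-2*x) + 1)^2 = 1] LHS squared, RHS 1 ≥ 0: apply √ (±), so sqrt: (-2*x) + 1 = 1 or -1.
Step 3. [(-2*x) + 1 = 1 or -1] peel the +1: subtract 1 from each side ⇒ sub: -2*x = 0 or -2.
Step 4. [-2*x = 0 or -2] -2·(inner) — divide through by -2, so div: x = 0 or 1.

Answer: x ∈ {0, 1}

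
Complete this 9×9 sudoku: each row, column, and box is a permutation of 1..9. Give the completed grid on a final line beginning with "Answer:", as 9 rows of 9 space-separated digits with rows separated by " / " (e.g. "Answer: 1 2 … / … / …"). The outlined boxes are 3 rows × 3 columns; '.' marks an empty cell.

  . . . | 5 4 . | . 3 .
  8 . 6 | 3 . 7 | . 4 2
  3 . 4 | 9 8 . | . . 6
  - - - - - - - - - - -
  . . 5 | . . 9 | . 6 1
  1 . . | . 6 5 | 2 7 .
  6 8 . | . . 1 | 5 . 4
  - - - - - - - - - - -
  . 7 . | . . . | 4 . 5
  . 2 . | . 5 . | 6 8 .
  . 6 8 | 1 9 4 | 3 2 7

Step 1. [r8c9∈{9}] nothing but 9 survives at r8c9, so r8c9=9.
Step 2. [r7c6∈{2,3,6,8}] across col 6, 8 lands solely at r7c6 ⇒ r7c6=8.
Step 3. [r2c2∈{1,5,9}] in row 2, 5 fits only at r2c2. So r2c2=5.
Step 4. [r3c2∈{1}] r3c2 is down to just 1 ⇒ r3c2=1.
Step 5. [r1c7∈{1,7,8,9}] in row 1, 1 fits only at r1c7. So r1c7=1.
Step 6. [r5c9∈{3,8}] r5c9 is the only open cell in col 9 admitting 3 ⇒ r5c9=3.
Step 7. [r5c3∈{9}] r5c3 is down to just 9 ⇒ r5c3=9.
Step 8. [r5c2∈{4}] nothing but 4 survives at r5c2. So r5c2=4.
Step 9. [r4c4∈{2,4,7,8}] across row 4, 4 lands solely at r4c4, so r4c4=4.
Step 10. [r8c3∈{1,3}] 1 has one home in row 8: r8c3 ⇒ r8c3=1.
Step 11. [r4c2∈{3}] nothing but 3 survives at r4c2 ⇒ r4c2=3.
Step 12. [r6c5∈{2,3,7}] across row 6, 3 lands solely at r6c5, so r6c5=3.
Step 13. [r4c5∈{2,7}] across col 5, 7 lands solely at r4c5, so r4c5=7.
Step 14. [r1c1∈{2,7,9}] r1c1 is the only open cell in col 1 admitting 7 ⇒ r1c1=7.
Step 15. [r1c3∈{2}] r1c3's peers cover all but 2 ⇒ r1c3=2.
Step 16. [r6c4∈{2}] r6c4 has the single candidate 2, so r6c4=2.
Step 17. [r8c6∈{3}] r8c6 is down to just 3, so r8c6=3.
Step 18. [r6c8∈{9}] r6c8's peers cover all but 9 ⇒ r6c8=9.
Step 19. [r1c9∈{8}] r1c9's peers cover all but 8, so r1c9=8.
Step 20. [r8c4∈{7}] nothing but 7 survives at r8c4. So r8c4=7.
Step 21. [r7c8∈{1}] r7c8 has the single candidate 1, so r7c8=1.
Step 22. [r8c1∈{4}] r8c1's peers cover all but 4 ⇒ r8c1=4.
Step 23. [r3c6∈{2}] nothing but 2 survives at r3c6, so r3c6=2.
Step 24. [r3c7∈{7}] only 7 remains possible at r3c7, so r3c7=7.
Step 25. [r4c1∈{2}] r4c1 is down to just 2, so r4c1=2.
Step 26. [r7c5∈{2}] only 2 remains possible at r7c5 ⇒ r7c5=2.
Step 27. [r2c7∈{9}] only 9 remains possible at r2c7, so r2c7=9.
Step 28. [r7c4∈{6}] r7c4's peers cover all but 6, so r7c4=6.
Step 29. [r4c7∈{8}] r4c7's peers cover all but 8 ⇒ r4c7=8.
Step 30. [r7c3∈{3}] nothing but 3 survives at r7c3. So r7c3=3.
Step 31. [r9c1∈{5}] only 5 remains possible at r9c1. So r9c1=5.
Step 32. [r7c1∈{9}] nothing but 9 survives at r7c1. So r7c1=9.
Step 33. [r1c6∈{6}] only 6 remains possible at r1c6 ⇒ r1c6=6.
Step 34. [r6c3∈{7}] nothing but 7 survives at r6c3 ⇒ r6c3=7.
Step 35. [r1c2∈{9}] r1c2's peers cover all but 9. So r1c2=9.
Step 36. [r2c5∈{1}] only 1 remains possible at r2c5 ⇒ r2c5=1.
Step 37. [r5c4∈{8}] only 8 remains possible at r5c4, so r5c4=8.
Step 38. [r3c8∈{5}] r3c8's peers cover all but 5 ⇒ r3c8=5.

Answer: 7 9 2 5 4 6 1 3 8 / 8 5 6 3 1 7 9 4 2 / 3 1 4 9 8 2 7 5 6 / 2 3 5 4 7 9 8 6 1 / 1 4 9 8 6 5 2 7 3 / 6 8 7 2 3 1 5 9 4 / 9 7 3 6 2 8 4 1 5 / 4 2 1 7 5 3 6 8 9 / 5 6 8 1 9 4 3 2 7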